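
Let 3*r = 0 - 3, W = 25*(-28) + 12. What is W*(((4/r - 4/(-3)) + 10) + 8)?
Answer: -31648/3 ≈ -10549.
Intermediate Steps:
W = -688 (W = -700 + 12 = -688)
r = -1 (r = (0 - 3)/3 = (⅓)*(-3) = -1)
W*(((4/r - 4/(-3)) + 10) + 8) = -688*(((4/(-1) - 4/(-3)) + 10) + 8) = -688*(((4*(-1) - 4*(-⅓)) + 10) + 8) = -688*(((-4 + 4/3) + 10) + 8) = -688*((-8/3 + 10) + 8) = -688*(22/3 + 8) = -688*46/3 = -31648/3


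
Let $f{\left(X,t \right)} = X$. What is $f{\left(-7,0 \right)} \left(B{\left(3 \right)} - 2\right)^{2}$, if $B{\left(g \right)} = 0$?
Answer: $-28$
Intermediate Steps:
$f{\left(-7,0 \right)} \left(B{\left(3 \right)} - 2\right)^{2} = - 7 \left(0 - 2\right)^{2} = - 7 \left(-2\right)^{2} = \left(-7\right) 4 = -28$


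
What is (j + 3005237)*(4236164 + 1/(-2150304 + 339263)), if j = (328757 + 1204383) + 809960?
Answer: 41031728459668029651/1811041 ≈ 2.2656e+13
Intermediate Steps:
j = 2343100 (j = 1533140 + 809960 = 2343100)
(j + 3005237)*(4236164 + 1/(-2150304 + 339263)) = (2343100 + 3005237)*(4236164 + 1/(-2150304 + 339263)) = 5348337*(4236164 + 1/(-1811041)) = 5348337*(4236164 - 1/1811041) = 5348337*(7671866686723/1811041) = 41031728459668029651/1811041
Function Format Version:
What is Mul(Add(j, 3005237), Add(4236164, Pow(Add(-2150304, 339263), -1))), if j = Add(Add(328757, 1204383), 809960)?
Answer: Rational(41031728459668029651, 1811041) ≈ 2.2656e+13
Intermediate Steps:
j = 2343100 (j = Add(1533140, 809960) = 2343100)
Mul(Add(j, 3005237), Add(4236164, Pow(Add(-2150304, 339263), -1))) = Mul(Add(2343100, 3005237), Add(4236164, Pow(Add(-2150304, 339263), -1))) = Mul(5348337, Add(4236164, Pow(-1811041, -1))) = Mul(5348337, Add(4236164, Rational(-1, 1811041))) = Mul(5348337, Rational(7671866686723, 1811041)) = Rational(41031728459668029651, 1811041)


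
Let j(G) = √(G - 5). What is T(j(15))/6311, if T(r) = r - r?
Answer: 0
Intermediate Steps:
j(G) = √(-5 + G)
T(r) = 0
T(j(15))/6311 = 0/6311 = 0*(1/6311) = 0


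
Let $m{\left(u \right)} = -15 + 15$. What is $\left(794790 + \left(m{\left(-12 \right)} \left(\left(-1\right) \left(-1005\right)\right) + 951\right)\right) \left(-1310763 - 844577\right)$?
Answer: $-1715092406940$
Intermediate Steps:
$m{\left(u \right)} = 0$
$\left(794790 + \left(m{\left(-12 \right)} \left(\left(-1\right) \left(-1005\right)\right) + 951\right)\right) \left(-1310763 - 844577\right) = \left(794790 + \left(0 \left(\left(-1\right) \left(-1005\right)\right) + 951\right)\right) \left(-1310763 - 844577\right) = \left(794790 + \left(0 \cdot 1005 + 951\right)\right) \left(-2155340\right) = \left(794790 + \left(0 + 951\right)\right) \left(-2155340\right) = \left(794790 + 951\right) \left(-2155340\right) = 795741 \left(-2155340\right) = -1715092406940$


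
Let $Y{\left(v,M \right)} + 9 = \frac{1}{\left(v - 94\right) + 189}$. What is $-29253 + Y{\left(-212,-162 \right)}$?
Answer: $- \frac{3423655}{117} \approx -29262.0$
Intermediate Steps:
$Y{\left(v,M \right)} = -9 + \frac{1}{95 + v}$ ($Y{\left(v,M \right)} = -9 + \frac{1}{\left(v - 94\right) + 189} = -9 + \frac{1}{\left(-94 + v\right) + 189} = -9 + \frac{1}{95 + v}$)
$-29253 + Y{\left(-212,-162 \right)} = -29253 + \frac{-854 - -1908}{95 - 212} = -29253 + \frac{-854 + 1908}{-117} = -29253 - \frac{1054}{117} = - \frac{3423655}{117}$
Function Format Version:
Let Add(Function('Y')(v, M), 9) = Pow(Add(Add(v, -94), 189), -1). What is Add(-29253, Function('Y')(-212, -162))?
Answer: Rational(-3423655, 117) ≈ -29262.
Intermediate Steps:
Function('Y')(v, M) = Add(-9, Pow(Add(95, v), -1)) (Function('Y')(v, M) = Add(-9, Pow(Add(Add(v, -94), 189), -1)) = Add(-9, Pow(Add(Add(-94, v), 189), -1)) = Add(-9, Pow(Add(95, v), -1)))
Add(-29253, Function('Y')(-212, -162)) = Add(-29253, Mul(Pow(Add(95, -212), -1), Add(-854, Mul(-9, -212)))) = Add(-29253, Mul(Pow(-117, -1), Add(-854, 1908))) = Add(-29253, Mul(Rational(-1, 117), 1054)) = Add(-29253, Rational(-1054, 117)) = Rational(-3423655, 117)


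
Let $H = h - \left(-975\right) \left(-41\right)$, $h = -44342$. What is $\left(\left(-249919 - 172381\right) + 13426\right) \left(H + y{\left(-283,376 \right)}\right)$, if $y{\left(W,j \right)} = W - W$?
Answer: $34475029058$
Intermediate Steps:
$y{\left(W,j \right)} = 0$
$H = -84317$ ($H = -44342 - \left(-975\right) \left(-41\right) = -44342 - 39975 = -84317$)
$\left(\left(-249919 - 172381\right) + 13426\right) \left(H + y{\left(-283,376 \right)}\right) = \left(\left(-249919 - 172381\right) + 13426\right) \left(-84317 + 0\right) = \left(\left(-249919 - 172381\right) + 13426\right) \left(-84317\right) = \left(-422300 + 13426\right) \left(-84317\right) = \left(-408874\right) \left(-84317\right) = 34475029058$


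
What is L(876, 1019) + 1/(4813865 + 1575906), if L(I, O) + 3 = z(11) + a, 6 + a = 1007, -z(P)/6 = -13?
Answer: 6875393597/6389771 ≈ 1076.0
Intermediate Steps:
z(P) = 78 (z(P) = -6*(-13) = 78)
a = 1001 (a = -6 + 1007 = 1001)
L(I, O) = 1076 (L(I, O) = -3 + (78 + 1001) = -3 + 1079 = 1076)
L(876, 1019) + 1/(4813865 + 1575906) = 1076 + 1/(4813865 + 1575906) = 1076 + 1/6389771 = 6875393597/6389771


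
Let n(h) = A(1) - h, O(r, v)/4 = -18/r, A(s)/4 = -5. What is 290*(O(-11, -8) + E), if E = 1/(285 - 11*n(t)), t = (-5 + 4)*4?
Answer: 9628870/5071 ≈ 1898.8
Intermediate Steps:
A(s) = -20 (A(s) = 4*(-5) = -20)
t = -4 (t = -1*4 = -4)
O(r, v) = -72/r (O(r, v) = 4*(-18/r) = -72/r)
n(h) = -20 - h
E = 1/461 (E = 1/(285 - 11*(-20 - 1*(-4))) = 1/(285 - 11*(-20 + 4)) = 1/(285 - 11*(-16)) = 1/(285 + 176) = 1/461 ≈ 0.0021692)
290*(O(-11, -8) + E) = 290*(-72/(-11) + 1/461) = 290*(-72*(-1/11) + 1/461) = 290*(72/11 + 1/461) = 290*(33203/5071) = 9628870/5071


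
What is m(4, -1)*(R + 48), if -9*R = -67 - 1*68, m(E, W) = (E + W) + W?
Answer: 126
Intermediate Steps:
m(E, W) = E + 2*W
R = 15 (R = -(-67 - 1*68)/9 = -(-67 - 68)/9 = -⅑*(-135) = 15)
m(4, -1)*(R + 48) = (4 + 2*(-1))*(15 + 48) = (4 - 2)*63 = 2*63 = 126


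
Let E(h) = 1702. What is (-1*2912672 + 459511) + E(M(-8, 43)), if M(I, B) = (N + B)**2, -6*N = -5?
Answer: -2451459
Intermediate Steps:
N = 5/6 (N = -1/6*(-5) = 5/6 ≈ 0.83333)
M(I, B) = (5/6 + B)**2
(-1*2912672 + 459511) + E(M(-8, 43)) = (-1*2912672 + 459511) + 1702 = (-2912672 + 459511) + 1702 = -2453161 + 1702 = -2451459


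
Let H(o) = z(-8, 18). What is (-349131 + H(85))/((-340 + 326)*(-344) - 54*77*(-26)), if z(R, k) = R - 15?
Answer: -174577/56462 ≈ -3.0919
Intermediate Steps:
z(R, k) = -15 + R
H(o) = -23 (H(o) = -15 - 8 = -23)
(-349131 + H(85))/((-340 + 326)*(-344) - 54*77*(-26)) = (-349131 - 23)/((-340 + 326)*(-344) - 54*77*(-26)) = -349154/(-14*(-344) - 4158*(-26)) = -349154/(4816 + 108108) = -349154/112924 = -349154*1/112924 = -174577/56462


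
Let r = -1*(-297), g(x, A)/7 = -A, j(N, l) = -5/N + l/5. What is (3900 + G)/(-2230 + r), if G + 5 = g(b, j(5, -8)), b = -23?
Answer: -19566/9665 ≈ -2.0244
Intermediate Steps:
j(N, l) = -5/N + l/5 (j(N, l) = -5/N + l*(⅕) = -5/N + l/5)
g(x, A) = -7*A (g(x, A) = 7*(-A) = -7*A)
G = 66/5 (G = -5 - 7*(-5/5 + (⅕)*(-8)) = -5 - 7*(-5*⅕ - 8/5) = -5 - 7*(-1 - 8/5) = -5 - 7*(-13/5) = -5 + 91/5 = 66/5 ≈ 13.200)
r = 297
(3900 + G)/(-2230 + r) = (3900 + 66/5)/(-2230 + 297) = (19566/5)/(-1933) = (19566/5)*(-1/1933) = -19566/9665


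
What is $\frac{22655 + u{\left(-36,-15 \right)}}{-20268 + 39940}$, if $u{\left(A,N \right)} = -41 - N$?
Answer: $\frac{22629}{19672} \approx 1.1503$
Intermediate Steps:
$\frac{22655 + u{\left(-36,-15 \right)}}{-20268 + 39940} = \frac{22655 - 26}{-20268 + 39940} = \frac{22655 + \left(-41 + 15\right)}{19672} = \left(22655 - 26\right) \frac{1}{19672} = 22629 \cdot \frac{1}{19672} = \frac{22629}{19672}$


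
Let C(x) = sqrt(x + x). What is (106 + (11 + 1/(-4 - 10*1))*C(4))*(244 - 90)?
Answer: 16324 + 3366*sqrt(2) ≈ 21084.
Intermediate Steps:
C(x) = sqrt(2)*sqrt(x) (C(x) = sqrt(2*x) = sqrt(2)*sqrt(x))
(106 + (11 + 1/(-4 - 10*1))*C(4))*(244 - 90) = (106 + (11 + 1/(-4 - 10*1))*(sqrt(2)*sqrt(4)))*(244 - 90) = (106 + (11 + 1/(-14))*(sqrt(2)*2))*154 = (106 + (11 - 1/14*1)*(2*sqrt(2)))*154 = (106 + (11 - 1/14)*(2*sqrt(2)))*154 = (106 + 153*(2*sqrt(2))/14)*154 = (106 + 153*sqrt(2)/7)*154 = 16324 + 3366*sqrt(2)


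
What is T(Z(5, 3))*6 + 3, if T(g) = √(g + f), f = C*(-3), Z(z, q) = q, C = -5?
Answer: 3 + 18*√2 ≈ 28.456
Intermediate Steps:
f = 15 (f = -5*(-3) = 15)
T(g) = √(15 + g) (T(g) = √(g + 15) = √(15 + g))
T(Z(5, 3))*6 + 3 = √(15 + 3)*6 + 3 = √18*6 + 3 = (3*√2)*6 + 3 = 18*√2 + 3 = 3 + 18*√2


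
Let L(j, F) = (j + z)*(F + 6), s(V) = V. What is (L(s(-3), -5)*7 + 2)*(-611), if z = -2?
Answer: 20163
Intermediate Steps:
L(j, F) = (-2 + j)*(6 + F) (L(j, F) = (j - 2)*(F + 6) = (-2 + j)*(6 + F))
(L(s(-3), -5)*7 + 2)*(-611) = ((-12 - 2*(-5) + 6*(-3) - 5*(-3))*7 + 2)*(-611) = ((-12 + 10 - 18 + 15)*7 + 2)*(-611) = (-5*7 + 2)*(-611) = (-35 + 2)*(-611) = -33*(-611) = 20163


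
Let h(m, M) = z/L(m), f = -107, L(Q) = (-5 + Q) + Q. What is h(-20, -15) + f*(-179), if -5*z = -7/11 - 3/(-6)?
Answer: 31602449/1650 ≈ 19153.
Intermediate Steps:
z = 3/110 (z = -(-7/11 - 3/(-6))/5 = -(-7*1/11 - 3*(-1/6))/5 = -(-7/11 + 1/2)/5 = -1/5*(-3/22) = 3/110 ≈ 0.027273)
L(Q) = -5 + 2*Q
h(m, M) = 3/(110*(-5 + 2*m))
h(-20, -15) + f*(-179) = 3/(110*(-5 + 2*(-20))) - 107*(-179) = 3/(110*(-5 - 40)) + 19153 = (3/110)/(-45) + 19153 = (3/110)*(-1/45) + 19153 = -1/1650 + 19153 = 31602449/1650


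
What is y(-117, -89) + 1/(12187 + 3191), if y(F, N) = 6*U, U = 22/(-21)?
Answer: -676625/107646 ≈ -6.2857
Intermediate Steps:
U = -22/21 (U = 22*(-1/21) = -22/21 ≈ -1.0476)
y(F, N) = -44/7 (y(F, N) = 6*(-22/21) = -44/7)
y(-117, -89) + 1/(12187 + 3191) = -44/7 + 1/(12187 + 3191) = -44/7 + 1/15378 = -676625/107646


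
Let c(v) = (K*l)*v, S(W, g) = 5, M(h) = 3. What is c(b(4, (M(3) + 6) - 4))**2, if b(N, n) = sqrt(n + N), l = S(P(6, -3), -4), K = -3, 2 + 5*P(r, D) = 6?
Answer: 2025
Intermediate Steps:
P(r, D) = 4/5 (P(r, D) = -2/5 + (1/5)*6 = -2/5 + 6/5 = 4/5)
l = 5
b(N, n) = sqrt(N + n)
c(v) = -15*v (c(v) = (-3*5)*v = -15*v)
c(b(4, (M(3) + 6) - 4))**2 = (-15*sqrt(4 + ((3 + 6) - 4)))**2 = (-15*sqrt(4 + (9 - 4)))**2 = (-15*sqrt(4 + 5))**2 = (-15*sqrt(9))**2 = (-15*3)**2 = (-45)**2 = 2025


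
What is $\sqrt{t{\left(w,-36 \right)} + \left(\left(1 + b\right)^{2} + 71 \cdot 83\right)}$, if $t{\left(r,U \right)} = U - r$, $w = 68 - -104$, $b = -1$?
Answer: $\sqrt{5685} \approx 75.399$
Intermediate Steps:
$w = 172$ ($w = 68 + 104 = 172$)
$\sqrt{t{\left(w,-36 \right)} + \left(\left(1 + b\right)^{2} + 71 \cdot 83\right)} = \sqrt{\left(-36 - 172\right) + \left(\left(1 - 1\right)^{2} + 71 \cdot 83\right)} = \sqrt{\left(-36 - 172\right) + \left(0^{2} + 5893\right)} = \sqrt{-208 + \left(0 + 5893\right)} = \sqrt{-208 + 5893} = \sqrt{5685}$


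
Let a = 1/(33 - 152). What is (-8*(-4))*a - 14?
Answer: -1698/119 ≈ -14.269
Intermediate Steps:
a = -1/119 (a = 1/(-119) = -1/119 ≈ -0.0084034)
(-8*(-4))*a - 14 = -8*(-4)*(-1/119) - 14 = 32*(-1/119) - 14 = -32/119 - 14 = -1698/119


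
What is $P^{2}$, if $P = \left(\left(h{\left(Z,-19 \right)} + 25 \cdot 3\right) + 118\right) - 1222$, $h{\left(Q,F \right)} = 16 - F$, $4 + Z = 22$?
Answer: $988036$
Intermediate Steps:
$Z = 18$ ($Z = -4 + 22 = 18$)
$P = -994$ ($P = \left(\left(\left(16 - -19\right) + 25 \cdot 3\right) + 118\right) - 1222 = \left(\left(\left(16 + 19\right) + 75\right) + 118\right) - 1222 = \left(\left(35 + 75\right) + 118\right) - 1222 = \left(110 + 118\right) - 1222 = 228 - 1222 = -994$)
$P^{2} = \left(-994\right)^{2} = 988036$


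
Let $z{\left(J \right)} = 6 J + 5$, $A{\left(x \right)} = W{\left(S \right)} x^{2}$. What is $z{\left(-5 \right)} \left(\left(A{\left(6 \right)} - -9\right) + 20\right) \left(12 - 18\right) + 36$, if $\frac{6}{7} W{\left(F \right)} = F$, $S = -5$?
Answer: $-27114$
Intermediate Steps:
$W{\left(F \right)} = \frac{7 F}{6}$
$A{\left(x \right)} = - \frac{35 x^{2}}{6}$ ($A{\left(x \right)} = \frac{7}{6} \left(-5\right) x^{2} = - \frac{35 x^{2}}{6}$)
$z{\left(J \right)} = 5 + 6 J$
$z{\left(-5 \right)} \left(\left(A{\left(6 \right)} - -9\right) + 20\right) \left(12 - 18\right) + 36 = \left(5 + 6 \left(-5\right)\right) \left(\left(- \frac{35 \cdot 6^{2}}{6} - -9\right) + 20\right) \left(12 - 18\right) + 36 = \left(5 - 30\right) \left(\left(\left(- \frac{35}{6}\right) 36 + 9\right) + 20\right) \left(-6\right) + 36 = - 25 \left(\left(-210 + 9\right) + 20\right) \left(-6\right) + 36 = - 25 \left(-201 + 20\right) \left(-6\right) + 36 = - 25 \left(\left(-181\right) \left(-6\right)\right) + 36 = \left(-25\right) 1086 + 36 = -27150 + 36 = -27114$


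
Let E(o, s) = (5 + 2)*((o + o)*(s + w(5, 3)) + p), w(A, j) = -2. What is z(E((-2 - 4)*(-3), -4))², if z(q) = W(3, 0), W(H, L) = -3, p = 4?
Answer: 9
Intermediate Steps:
E(o, s) = 28 + 14*o*(-2 + s) (E(o, s) = (5 + 2)*((o + o)*(s - 2) + 4) = 7*((2*o)*(-2 + s) + 4) = 7*(2*o*(-2 + s) + 4) = 7*(4 + 2*o*(-2 + s)) = 28 + 14*o*(-2 + s))
z(q) = -3
z(E((-2 - 4)*(-3), -4))² = (-3)² = 9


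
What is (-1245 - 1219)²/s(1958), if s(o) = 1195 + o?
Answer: 6071296/3153 ≈ 1925.6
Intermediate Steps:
(-1245 - 1219)²/s(1958) = (-1245 - 1219)²/(1195 + 1958) = (-2464)²/3153 = 6071296*(1/3153) = 6071296/3153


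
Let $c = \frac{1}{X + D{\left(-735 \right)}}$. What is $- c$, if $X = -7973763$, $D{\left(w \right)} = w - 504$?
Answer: $\frac{1}{7975002} \approx 1.2539 \cdot 10^{-7}$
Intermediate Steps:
$D{\left(w \right)} = -504 + w$
$c = - \frac{1}{7975002}$ ($c = \frac{1}{-7973763 - 1239} = \frac{1}{-7975002} = - \frac{1}{7975002} \approx -1.2539 \cdot 10^{-7}$)
$- c = \left(-1\right) \left(- \frac{1}{7975002}\right) = \frac{1}{7975002}$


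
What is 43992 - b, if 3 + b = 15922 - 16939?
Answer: 45012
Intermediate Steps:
b = -1020 (b = -3 + (15922 - 16939) = -3 - 1017 = -1020)
43992 - b = 43992 - 1*(-1020) = 43992 + 1020 = 45012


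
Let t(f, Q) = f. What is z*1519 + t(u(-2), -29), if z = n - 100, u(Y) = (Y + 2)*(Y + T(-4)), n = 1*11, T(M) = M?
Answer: -135191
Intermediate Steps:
n = 11
u(Y) = (-4 + Y)*(2 + Y) (u(Y) = (Y + 2)*(Y - 4) = (2 + Y)*(-4 + Y) = (-4 + Y)*(2 + Y))
z = -89 (z = 11 - 100 = -89)
z*1519 + t(u(-2), -29) = -89*1519 + (-8 + (-2)**2 - 2*(-2)) = -135191 + (-8 + 4 + 4) = -135191 + 0 = -135191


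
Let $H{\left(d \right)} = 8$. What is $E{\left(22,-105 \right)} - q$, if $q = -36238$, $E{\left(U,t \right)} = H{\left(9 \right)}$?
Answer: $36246$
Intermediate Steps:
$E{\left(U,t \right)} = 8$
$E{\left(22,-105 \right)} - q = 8 - -36238 = 8 + 36238 = 36246$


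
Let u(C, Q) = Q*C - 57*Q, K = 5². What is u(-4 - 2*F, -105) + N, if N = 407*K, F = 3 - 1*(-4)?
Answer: 18050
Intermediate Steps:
F = 7 (F = 3 + 4 = 7)
K = 25
u(C, Q) = -57*Q + C*Q (u(C, Q) = C*Q - 57*Q = -57*Q + C*Q)
N = 10175 (N = 407*25 = 10175)
u(-4 - 2*F, -105) + N = -105*(-57 + (-4 - 2*7)) + 10175 = -105*(-57 + (-4 - 14)) + 10175 = -105*(-57 - 18) + 10175 = -105*(-75) + 10175 = 7875 + 10175 = 18050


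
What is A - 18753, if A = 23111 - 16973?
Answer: -12615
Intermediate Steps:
A = 6138
A - 18753 = 6138 - 18753 = -12615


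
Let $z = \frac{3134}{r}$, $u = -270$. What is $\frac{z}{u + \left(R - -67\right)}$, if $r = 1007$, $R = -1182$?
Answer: $- \frac{3134}{1394695} \approx -0.0022471$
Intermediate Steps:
$z = \frac{3134}{1007} \approx 3.1122$
$\frac{z}{u + \left(R - -67\right)} = \frac{3134}{1007 \left(-270 - 1115\right)} = \frac{3134}{1007 \left(-1385\right)} = \frac{3134}{1007} \left(- \frac{1}{1385}\right) = - \frac{3134}{1394695}$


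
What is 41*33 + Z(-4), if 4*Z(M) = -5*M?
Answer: 1358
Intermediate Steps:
Z(M) = -5*M/4 (Z(M) = (-5*M)/4 = -5*M/4)
41*33 + Z(-4) = 41*33 - 5/4*(-4) = 1353 + 5 = 1358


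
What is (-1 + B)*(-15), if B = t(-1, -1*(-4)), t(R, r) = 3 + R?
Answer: -15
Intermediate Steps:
B = 2 (B = 3 - 1 = 2)
(-1 + B)*(-15) = (-1 + 2)*(-15) = 1*(-15) = -15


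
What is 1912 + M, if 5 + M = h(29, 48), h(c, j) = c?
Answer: 1936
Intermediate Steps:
M = 24 (M = -5 + 29 = 24)
1912 + M = 1912 + 24 = 1936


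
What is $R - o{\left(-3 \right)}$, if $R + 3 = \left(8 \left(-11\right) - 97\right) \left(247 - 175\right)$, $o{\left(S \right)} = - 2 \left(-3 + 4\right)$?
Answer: $-13321$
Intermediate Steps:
$o{\left(S \right)} = -2$ ($o{\left(S \right)} = \left(-2\right) 1 = -2$)
$R = -13323$ ($R = -3 + \left(8 \left(-11\right) - 97\right) \left(247 - 175\right) = -3 + \left(-88 - 97\right) 72 = -3 - 13320 = -13323$)
$R - o{\left(-3 \right)} = -13323 - -2 = -13323 + 2 = -13321$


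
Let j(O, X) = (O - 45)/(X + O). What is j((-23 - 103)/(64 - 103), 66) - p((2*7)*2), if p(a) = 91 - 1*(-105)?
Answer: -58981/300 ≈ -196.60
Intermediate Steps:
p(a) = 196 (p(a) = 91 + 105 = 196)
j(O, X) = (-45 + O)/(O + X)
j((-23 - 103)/(64 - 103), 66) - p((2*7)*2) = (-45 + (-23 - 103)/(64 - 103))/((-23 - 103)/(64 - 103) + 66) - 1*196 = (-45 - 126/(-39))/(-126/(-39) + 66) - 196 = (-45 - 126*(-1/39))/(-126*(-1/39) + 66) - 196 = (-45 + 42/13)/(42/13 + 66) - 196 = -543/13/(900/13) - 196 = (13/900)*(-543/13) - 196 = -181/300 - 196 = -58981/300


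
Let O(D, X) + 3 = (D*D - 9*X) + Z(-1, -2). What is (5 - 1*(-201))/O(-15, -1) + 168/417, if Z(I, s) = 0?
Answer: 41570/32109 ≈ 1.2947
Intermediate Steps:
O(D, X) = -3 + D² - 9*X (O(D, X) = -3 + ((D*D - 9*X) + 0) = -3 + ((D² - 9*X) + 0) = -3 + (D² - 9*X) = -3 + D² - 9*X)
(5 - 1*(-201))/O(-15, -1) + 168/417 = (5 - 1*(-201))/(-3 + (-15)² - 9*(-1)) + 168/417 = (5 + 201)/(-3 + 225 + 9) + 168*(1/417) = 206/231 + 56/139 = 41570/32109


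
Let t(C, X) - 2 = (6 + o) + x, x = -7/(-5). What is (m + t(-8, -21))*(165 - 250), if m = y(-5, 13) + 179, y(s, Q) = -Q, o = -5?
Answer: -14484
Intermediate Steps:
x = 7/5 (x = -7*(-⅕) = 7/5 ≈ 1.4000)
t(C, X) = 22/5 (t(C, X) = 2 + ((6 - 5) + 7/5) = 2 + (1 + 7/5) = 2 + 12/5 = 22/5)
m = 166 (m = -1*13 + 179 = -13 + 179 = 166)
(m + t(-8, -21))*(165 - 250) = (166 + 22/5)*(165 - 250) = (852/5)*(-85) = -14484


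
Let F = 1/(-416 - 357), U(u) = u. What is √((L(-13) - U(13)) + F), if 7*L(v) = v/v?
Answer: I*√376481147/5411 ≈ 3.5859*I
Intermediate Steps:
L(v) = ⅐ (L(v) = (v/v)/7 = (⅐)*1 = ⅐)
F = -1/773 (F = 1/(-773) = -1/773 ≈ -0.0012937)
√((L(-13) - U(13)) + F) = √((⅐ - 1*13) - 1/773) = √((⅐ - 13) - 1/773) = √(-90/7 - 1/773) = √(-69577/5411) = I*√376481147/5411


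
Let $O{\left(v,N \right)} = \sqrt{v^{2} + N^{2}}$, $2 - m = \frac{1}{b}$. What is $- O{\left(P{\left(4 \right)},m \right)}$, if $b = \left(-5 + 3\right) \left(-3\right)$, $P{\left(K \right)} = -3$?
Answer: $- \frac{\sqrt{445}}{6} \approx -3.5158$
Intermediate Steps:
$b = 6$ ($b = \left(-2\right) \left(-3\right) = 6$)
$m = \frac{11}{6}$ ($m = 2 - \frac{1}{6} = \frac{11}{6} \approx 1.8333$)
$O{\left(v,N \right)} = \sqrt{N^{2} + v^{2}}$
$- O{\left(P{\left(4 \right)},m \right)} = - \sqrt{\left(\frac{11}{6}\right)^{2} + \left(-3\right)^{2}} = - \sqrt{\frac{121}{36} + 9} = - \sqrt{\frac{445}{36}} = - \frac{\sqrt{445}}{6}$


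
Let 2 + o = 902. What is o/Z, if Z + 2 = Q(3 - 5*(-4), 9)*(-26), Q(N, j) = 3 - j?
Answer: 450/77 ≈ 5.8442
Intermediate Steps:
o = 900 (o = -2 + 902 = 900)
Z = 154 (Z = -2 + (3 - 1*9)*(-26) = -2 + (3 - 9)*(-26) = -2 - 6*(-26) = -2 + 156 = 154)
o/Z = 900/154 = 900*(1/154) = 450/77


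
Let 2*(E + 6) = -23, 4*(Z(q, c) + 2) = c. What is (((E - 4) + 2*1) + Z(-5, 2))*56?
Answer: -1176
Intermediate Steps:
Z(q, c) = -2 + c/4
E = -35/2 (E = -6 + (½)*(-23) = -6 - 23/2 = -35/2 ≈ -17.500)
(((E - 4) + 2*1) + Z(-5, 2))*56 = (((-35/2 - 4) + 2*1) + (-2 + (¼)*2))*56 = ((-43/2 + 2) + (-2 + ½))*56 = (-39/2 - 3/2)*56 = -21*56 = -1176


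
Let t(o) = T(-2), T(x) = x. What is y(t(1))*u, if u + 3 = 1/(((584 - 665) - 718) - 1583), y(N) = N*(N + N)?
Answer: -28588/1191 ≈ -24.003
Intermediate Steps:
t(o) = -2
y(N) = 2*N² (y(N) = N*(2*N) = 2*N²)
u = -7147/2382 (u = -3 + 1/(((584 - 665) - 718) - 1583) = -3 + 1/((-81 - 718) - 1583) = -3 + 1/(-799 - 1583) = -3 + 1/(-2382) = -3 - 1/2382 = -7147/2382 ≈ -3.0004)
y(t(1))*u = (2*(-2)²)*(-7147/2382) = (2*4)*(-7147/2382) = 8*(-7147/2382) = -28588/1191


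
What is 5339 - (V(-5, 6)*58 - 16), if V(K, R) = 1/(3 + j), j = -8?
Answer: 26833/5 ≈ 5366.6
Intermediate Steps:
V(K, R) = -⅕ (V(K, R) = 1/(3 - 8) = 1/(-5) = -⅕)
5339 - (V(-5, 6)*58 - 16) = 5339 - (-⅕*58 - 16) = 5339 - (-58/5 - 16) = 5339 - 1*(-138/5) = 5339 + 138/5 = 26833/5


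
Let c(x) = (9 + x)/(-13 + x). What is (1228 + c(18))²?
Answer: 38031889/25 ≈ 1.5213e+6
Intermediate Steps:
c(x) = (9 + x)/(-13 + x)
(1228 + c(18))² = (1228 + (9 + 18)/(-13 + 18))² = (1228 + 27/5)² = (6167/5)² = 38031889/25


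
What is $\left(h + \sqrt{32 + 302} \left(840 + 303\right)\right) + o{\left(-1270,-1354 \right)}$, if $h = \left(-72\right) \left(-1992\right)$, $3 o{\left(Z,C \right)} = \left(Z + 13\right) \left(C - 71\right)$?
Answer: $740499 + 1143 \sqrt{334} \approx 7.6139 \cdot 10^{5}$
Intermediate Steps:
$o{\left(Z,C \right)} = \frac{\left(-71 + C\right) \left(13 + Z\right)}{3}$ ($o{\left(Z,C \right)} = \frac{\left(Z + 13\right) \left(C - 71\right)}{3} = \frac{\left(13 + Z\right) \left(-71 + C\right)}{3} = \frac{\left(-71 + C\right) \left(13 + Z\right)}{3}$)
$h = 143424$
$\left(h + \sqrt{32 + 302} \left(840 + 303\right)\right) + o{\left(-1270,-1354 \right)} = \left(143424 + \sqrt{32 + 302} \left(840 + 303\right)\right) + \left(- \frac{923}{3} - - \frac{90170}{3} + \frac{13}{3} \left(-1354\right) + \frac{1}{3} \left(-1354\right) \left(-1270\right)\right) = \left(143424 + \sqrt{334} \cdot 1143\right) + \left(- \frac{923}{3} + \frac{90170}{3} - \frac{17602}{3} + \frac{1719580}{3}\right) = \left(143424 + 1143 \sqrt{334}\right) + 597075 = 740499 + 1143 \sqrt{334}$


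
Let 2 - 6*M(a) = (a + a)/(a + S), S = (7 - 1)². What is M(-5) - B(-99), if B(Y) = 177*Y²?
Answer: -53778075/31 ≈ -1.7348e+6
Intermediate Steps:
S = 36 (S = 6² = 36)
M(a) = ⅓ - a/(3*(36 + a)) (M(a) = ⅓ - (a + a)/(6*(a + 36)) = ⅓ - 2*a/(6*(36 + a)) = ⅓ - a/(3*(36 + a)))
M(-5) - B(-99) = 12/(36 - 5) - 177*(-99)² = 12/31 - 177*9801 = 12*(1/31) - 1*1734777 = 12/31 - 1734777 = -53778075/31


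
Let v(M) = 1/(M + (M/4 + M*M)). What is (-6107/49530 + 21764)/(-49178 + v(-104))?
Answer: -147681179381/333702727945 ≈ -0.44255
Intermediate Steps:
v(M) = 1/(M² + 5*M/4) (v(M) = 1/(M + (M*(¼) + M²)) = 1/(M + (M/4 + M²)) = 1/(M + (M² + M/4)) = 1/(M² + 5*M/4))
(-6107/49530 + 21764)/(-49178 + v(-104)) = (-6107/49530 + 21764)/(-49178 + 4/(-104*(5 + 4*(-104)))) = (-6107*1/49530 + 21764)/(-49178 + 4*(-1/104)/(5 - 416)) = (-6107/49530 + 21764)/(-49178 + 4*(-1/104)/(-411)) = 1077964813/(49530*(-49178 + 4*(-1/104)*(-1/411))) = 1077964813/(49530*(-49178 + 1/10686)) = 1077964813/(49530*(-525516107/10686)) = (1077964813/49530)*(-10686/525516107) = -147681179381/333702727945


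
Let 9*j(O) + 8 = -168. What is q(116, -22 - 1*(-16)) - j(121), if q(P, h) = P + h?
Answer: 1166/9 ≈ 129.56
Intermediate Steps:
j(O) = -176/9 (j(O) = -8/9 + (⅑)*(-168) = -8/9 - 56/3 = -176/9)
q(116, -22 - 1*(-16)) - j(121) = (116 + (-22 - 1*(-16))) - 1*(-176/9) = (116 + (-22 + 16)) + 176/9 = (116 - 6) + 176/9 = 110 + 176/9 = 1166/9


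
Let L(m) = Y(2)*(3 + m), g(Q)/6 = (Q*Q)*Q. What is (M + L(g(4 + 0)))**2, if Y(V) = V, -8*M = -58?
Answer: 9765625/16 ≈ 6.1035e+5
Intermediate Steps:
M = 29/4 (M = -1/8*(-58) = 29/4 ≈ 7.2500)
g(Q) = 6*Q**3 (g(Q) = 6*((Q*Q)*Q) = 6*(Q**2*Q) = 6*Q**3)
L(m) = 6 + 2*m (L(m) = 2*(3 + m) = 6 + 2*m)
(M + L(g(4 + 0)))**2 = (29/4 + (6 + 2*(6*(4 + 0)**3)))**2 = (29/4 + (6 + 2*(6*4**3)))**2 = (29/4 + (6 + 2*(6*64)))**2 = (29/4 + (6 + 2*384))**2 = (29/4 + (6 + 768))**2 = (29/4 + 774)**2 = (3125/4)**2 = 9765625/16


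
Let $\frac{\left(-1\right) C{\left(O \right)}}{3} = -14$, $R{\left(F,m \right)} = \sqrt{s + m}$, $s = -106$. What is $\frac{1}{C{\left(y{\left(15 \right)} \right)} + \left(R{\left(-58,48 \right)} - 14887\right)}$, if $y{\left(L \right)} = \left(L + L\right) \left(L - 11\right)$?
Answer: $- \frac{14845}{220374083} - \frac{i \sqrt{58}}{220374083} \approx -6.7363 \cdot 10^{-5} - 3.4558 \cdot 10^{-8} i$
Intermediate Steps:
$y{\left(L \right)} = 2 L \left(-11 + L\right)$
$R{\left(F,m \right)} = \sqrt{-106 + m}$
$C{\left(O \right)} = 42$ ($C{\left(O \right)} = \left(-3\right) \left(-14\right) = 42$)
$\frac{1}{C{\left(y{\left(15 \right)} \right)} + \left(R{\left(-58,48 \right)} - 14887\right)} = \frac{1}{42 - \left(14887 - \sqrt{-106 + 48}\right)} = \frac{1}{42 - \left(14887 - \sqrt{-58}\right)} = \frac{1}{42 - \left(14887 - i \sqrt{58}\right)} = \frac{1}{-14845 + i \sqrt{58}}$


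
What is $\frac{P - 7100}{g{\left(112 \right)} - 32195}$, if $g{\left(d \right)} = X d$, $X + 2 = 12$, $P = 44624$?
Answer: $- \frac{37524}{31075} \approx -1.2075$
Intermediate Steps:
$X = 10$ ($X = -2 + 12 = 10$)
$g{\left(d \right)} = 10 d$
$\frac{P - 7100}{g{\left(112 \right)} - 32195} = \frac{44624 - 7100}{10 \cdot 112 - 32195} = \frac{37524}{1120 - 32195} = \frac{37524}{-31075} = 37524 \left(- \frac{1}{31075}\right) = - \frac{37524}{31075}$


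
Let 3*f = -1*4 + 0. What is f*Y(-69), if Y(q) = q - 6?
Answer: 100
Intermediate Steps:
Y(q) = -6 + q
f = -4/3 (f = (-1*4 + 0)/3 = (-4 + 0)/3 = (1/3)*(-4) = -4/3 ≈ -1.3333)
f*Y(-69) = -4*(-6 - 69)/3 = -4/3*(-75) = 100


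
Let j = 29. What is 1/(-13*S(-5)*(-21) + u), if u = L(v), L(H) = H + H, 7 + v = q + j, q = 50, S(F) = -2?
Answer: -1/402 ≈ -0.0024876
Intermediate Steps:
v = 72 (v = -7 + (50 + 29) = -7 + 79 = 72)
L(H) = 2*H
u = 144 (u = 2*72 = 144)
1/(-13*S(-5)*(-21) + u) = 1/(-13*(-2)*(-21) + 144) = 1/(26*(-21) + 144) = 1/(-546 + 144) = 1/(-402) = -1/402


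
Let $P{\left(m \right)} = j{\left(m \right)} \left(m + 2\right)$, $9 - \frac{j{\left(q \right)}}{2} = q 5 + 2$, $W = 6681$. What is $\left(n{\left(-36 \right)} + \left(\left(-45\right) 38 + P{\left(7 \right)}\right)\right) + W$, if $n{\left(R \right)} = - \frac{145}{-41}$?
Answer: $\frac{183292}{41} \approx 4470.5$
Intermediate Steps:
$j{\left(q \right)} = 14 - 10 q$ ($j{\left(q \right)} = 18 - 2 \left(q 5 + 2\right) = 18 - 2 \left(5 q + 2\right) = 18 - 2 \left(2 + 5 q\right) = 18 - \left(4 + 10 q\right) = 14 - 10 q$)
$P{\left(m \right)} = \left(2 + m\right) \left(14 - 10 m\right)$ ($P{\left(m \right)} = \left(14 - 10 m\right) \left(m + 2\right) = \left(14 - 10 m\right) \left(2 + m\right) = \left(2 + m\right) \left(14 - 10 m\right)$)
$n{\left(R \right)} = \frac{145}{41}$ ($n{\left(R \right)} = \left(-145\right) \left(- \frac{1}{41}\right) = \frac{145}{41}$)
$\left(n{\left(-36 \right)} + \left(\left(-45\right) 38 + P{\left(7 \right)}\right)\right) + W = \left(\frac{145}{41} - 2214\right) + 6681 = - \frac{90629}{41} + 6681 = \frac{183292}{41}$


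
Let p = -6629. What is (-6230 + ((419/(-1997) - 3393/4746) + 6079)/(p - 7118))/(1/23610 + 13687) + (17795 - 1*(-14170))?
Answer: 3801747325360692929670/118936382488419461 ≈ 31965.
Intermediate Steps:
(-6230 + ((419/(-1997) - 3393/4746) + 6079)/(p - 7118))/(1/23610 + 13687) + (17795 - 1*(-14170)) = (-6230 + ((419/(-1997) - 3393/4746) + 6079)/(-6629 - 7118))/(1/23610 + 13687) + (17795 - 1*(-14170)) = (-6230 + ((419*(-1/1997) - 3393*1/4746) + 6079)/(-13747))/(1/23610 + 13687) + (17795 + 14170) = (-6230 + ((-419/1997 - 1131/1582) + 6079)*(-1/13747))/(323150071/23610) + 31965 = (-6230 + (-2921465/3159254 + 6079)*(-1/13747))*(23610/323150071) + 31965 = (-6230 + (19202183601/3159254)*(-1/13747))*(23610/323150071) + 31965 = (-6230 - 325460739/736106182)*(23610/323150071) + 31965 = -4586266974599/736106182*23610/323150071 + 31965 = -54140881635141195/118936382488419461 + 31965 = 3801747325360692929670/118936382488419461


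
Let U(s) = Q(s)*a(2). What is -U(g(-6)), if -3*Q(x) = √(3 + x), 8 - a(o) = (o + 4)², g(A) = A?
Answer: -28*I*√3/3 ≈ -16.166*I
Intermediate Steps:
a(o) = 8 - (4 + o)² (a(o) = 8 - (o + 4)² = 8 - (4 + o)²)
Q(x) = -√(3 + x)/3
U(s) = 28*√(3 + s)/3 (U(s) = (-√(3 + s)/3)*(8 - (4 + 2)²) = (-√(3 + s)/3)*(8 - 1*6²) = (-√(3 + s)/3)*(8 - 1*36) = (-√(3 + s)/3)*(8 - 36) = -√(3 + s)/3*(-28) = 28*√(3 + s)/3)
-U(g(-6)) = -28*√(3 - 6)/3 = -28*√(-3)/3 = -28*I*√3/3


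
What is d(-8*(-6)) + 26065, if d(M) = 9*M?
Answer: 26497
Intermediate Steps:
d(-8*(-6)) + 26065 = 9*(-8*(-6)) + 26065 = 9*48 + 26065 = 432 + 26065 = 26497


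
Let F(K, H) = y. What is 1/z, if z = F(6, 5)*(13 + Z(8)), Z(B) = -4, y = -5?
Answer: -1/45 ≈ -0.022222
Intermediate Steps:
F(K, H) = -5
z = -45 (z = -5*(13 - 4) = -5*9 = -45)
1/z = 1/(-45) = -1/45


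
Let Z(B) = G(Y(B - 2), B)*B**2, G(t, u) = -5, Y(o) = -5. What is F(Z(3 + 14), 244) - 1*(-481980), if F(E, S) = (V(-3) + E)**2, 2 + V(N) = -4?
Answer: 2587381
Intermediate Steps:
V(N) = -6 (V(N) = -2 - 4 = -6)
Z(B) = -5*B**2
F(E, S) = (-6 + E)**2
F(Z(3 + 14), 244) - 1*(-481980) = (-6 - 5*(3 + 14)**2)**2 - 1*(-481980) = (-6 - 5*17**2)**2 + 481980 = (-6 - 5*289)**2 + 481980 = (-6 - 1445)**2 + 481980 = (-1451)**2 + 481980 = 2105401 + 481980 = 2587381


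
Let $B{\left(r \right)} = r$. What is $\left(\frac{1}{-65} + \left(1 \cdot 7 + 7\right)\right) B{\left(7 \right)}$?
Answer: $\frac{6363}{65} \approx 97.892$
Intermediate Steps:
$\left(\frac{1}{-65} + \left(1 \cdot 7 + 7\right)\right) B{\left(7 \right)} = \left(\frac{1}{-65} + \left(1 \cdot 7 + 7\right)\right) 7 = \left(- \frac{1}{65} + \left(7 + 7\right)\right) 7 = \left(- \frac{1}{65} + 14\right) 7 = \frac{909}{65} \cdot 7 = \frac{6363}{65}$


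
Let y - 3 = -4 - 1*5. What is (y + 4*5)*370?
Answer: 5180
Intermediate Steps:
y = -6 (y = 3 + (-4 - 1*5) = 3 + (-4 - 5) = 3 - 9 = -6)
(y + 4*5)*370 = (-6 + 4*5)*370 = (-6 + 20)*370 = 14*370 = 5180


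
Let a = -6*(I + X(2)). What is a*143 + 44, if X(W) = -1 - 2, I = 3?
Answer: 44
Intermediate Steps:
X(W) = -3
a = 0 (a = -6*(3 - 3) = -6*0 = 0)
a*143 + 44 = 0*143 + 44 = 0 + 44 = 44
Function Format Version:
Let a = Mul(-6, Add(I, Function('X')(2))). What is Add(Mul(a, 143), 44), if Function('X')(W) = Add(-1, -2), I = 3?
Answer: 44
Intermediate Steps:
Function('X')(W) = -3
a = 0 (a = Mul(-6, Add(3, -3)) = Mul(-6, 0) = 0)
Add(Mul(a, 143), 44) = Add(Mul(0, 143), 44) = Add(0, 44) = 44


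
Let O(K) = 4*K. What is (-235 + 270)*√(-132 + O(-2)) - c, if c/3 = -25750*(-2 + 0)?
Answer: -154500 + 70*I*√35 ≈ -1.545e+5 + 414.13*I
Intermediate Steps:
c = 154500 (c = 3*(-25750*(-2 + 0)) = 3*(-25750*(-2)) = 3*51500 = 154500)
(-235 + 270)*√(-132 + O(-2)) - c = (-235 + 270)*√(-132 + 4*(-2)) - 1*154500 = 35*√(-132 - 8) - 154500 = 35*√(-140) - 154500 = 35*(2*I*√35) - 154500 = 70*I*√35 - 154500 = -154500 + 70*I*√35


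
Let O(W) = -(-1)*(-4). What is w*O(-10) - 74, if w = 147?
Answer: -662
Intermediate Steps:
O(W) = -4 (O(W) = -1*4 = -4)
w*O(-10) - 74 = 147*(-4) - 74 = -588 - 74 = -662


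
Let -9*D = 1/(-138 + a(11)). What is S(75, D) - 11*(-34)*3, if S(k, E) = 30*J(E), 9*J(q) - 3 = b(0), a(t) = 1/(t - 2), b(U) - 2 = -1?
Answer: 3406/3 ≈ 1135.3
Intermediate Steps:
b(U) = 1 (b(U) = 2 - 1 = 1)
a(t) = 1/(-2 + t)
J(q) = 4/9 (J(q) = ⅓ + (⅑)*1 = ⅓ + ⅑ = 4/9)
D = 1/1241 (D = -1/(9*(-138 + 1/(-2 + 11))) = -1/(9*(-138 + 1/9)) = -1/(9*(-138 + ⅑)) = -1/(9*(-1241/9)) = -⅑*(-9/1241) = 1/1241 ≈ 0.00080580)
S(k, E) = 40/3 (S(k, E) = 30*(4/9) = 40/3)
S(75, D) - 11*(-34)*3 = 40/3 - 11*(-34)*3 = 40/3 + 374*3 = 40/3 + 1122 = 3406/3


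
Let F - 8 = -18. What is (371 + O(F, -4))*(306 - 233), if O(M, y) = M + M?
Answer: 25623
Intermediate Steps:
F = -10 (F = 8 - 18 = -10)
O(M, y) = 2*M
(371 + O(F, -4))*(306 - 233) = (371 + 2*(-10))*(306 - 233) = (371 - 20)*73 = 351*73 = 25623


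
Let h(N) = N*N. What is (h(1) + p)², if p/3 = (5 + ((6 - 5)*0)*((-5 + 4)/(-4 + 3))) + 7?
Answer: 1369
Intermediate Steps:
h(N) = N²
p = 36 (p = 3*((5 + ((6 - 5)*0)*((-5 + 4)/(-4 + 3))) + 7) = 3*((5 + (1*0)*(-1/(-1))) + 7) = 3*((5 + 0*(-1*(-1))) + 7) = 3*((5 + 0*1) + 7) = 3*((5 + 0) + 7) = 3*(5 + 7) = 3*12 = 36)
(h(1) + p)² = (1² + 36)² = (1 + 36)² = 37² = 1369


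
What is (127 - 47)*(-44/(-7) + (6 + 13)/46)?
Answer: 86280/161 ≈ 535.90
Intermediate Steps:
(127 - 47)*(-44/(-7) + (6 + 13)/46) = 80*(-44*(-⅐) + 19*(1/46)) = 80*(44/7 + 19/46) = 80*(2157/322) = 86280/161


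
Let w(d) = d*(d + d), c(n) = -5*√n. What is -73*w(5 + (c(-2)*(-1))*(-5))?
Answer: 178850 + 36500*I*√2 ≈ 1.7885e+5 + 51619.0*I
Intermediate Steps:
w(d) = 2*d² (w(d) = d*(2*d) = 2*d²)
-73*w(5 + (c(-2)*(-1))*(-5)) = -146*(5 + (-5*I*√2*(-1))*(-5))² = -146*(5 + (5*I*√2)*(-5))² = -146*(5 - 25*I*√2)²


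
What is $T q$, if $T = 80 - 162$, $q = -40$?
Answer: $3280$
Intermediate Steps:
$T = -82$
$T q = \left(-82\right) \left(-40\right) = 3280$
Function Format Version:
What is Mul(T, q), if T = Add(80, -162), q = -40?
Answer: 3280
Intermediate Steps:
T = -82
Mul(T, q) = Mul(-82, -40) = 3280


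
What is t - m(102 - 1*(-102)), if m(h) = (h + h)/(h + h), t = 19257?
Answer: 19256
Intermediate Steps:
m(h) = 1 (m(h) = (2*h)/((2*h)) = (2*h)*(1/(2*h)) = 1)
t - m(102 - 1*(-102)) = 19257 - 1*1 = 19257 - 1 = 19256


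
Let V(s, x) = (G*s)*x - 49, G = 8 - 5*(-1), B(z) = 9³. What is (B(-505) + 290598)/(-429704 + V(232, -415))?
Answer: -291327/1681393 ≈ -0.17327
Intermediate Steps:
B(z) = 729
G = 13 (G = 8 + 5 = 13)
V(s, x) = -49 + 13*s*x (V(s, x) = (13*s)*x - 49 = 13*s*x - 49 = -49 + 13*s*x)
(B(-505) + 290598)/(-429704 + V(232, -415)) = (729 + 290598)/(-429704 + (-49 + 13*232*(-415))) = 291327/(-429704 + (-49 - 1251640)) = 291327/(-429704 - 1251689) = 291327/(-1681393) = 291327*(-1/1681393) = -291327/1681393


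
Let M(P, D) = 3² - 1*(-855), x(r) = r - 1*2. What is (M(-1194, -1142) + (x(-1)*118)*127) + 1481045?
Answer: 1436951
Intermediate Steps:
x(r) = -2 + r (x(r) = r - 2 = -2 + r)
M(P, D) = 864 (M(P, D) = 9 + 855 = 864)
(M(-1194, -1142) + (x(-1)*118)*127) + 1481045 = (864 + ((-2 - 1)*118)*127) + 1481045 = (864 - 3*118*127) + 1481045 = (864 - 354*127) + 1481045 = (864 - 44958) + 1481045 = -44094 + 1481045 = 1436951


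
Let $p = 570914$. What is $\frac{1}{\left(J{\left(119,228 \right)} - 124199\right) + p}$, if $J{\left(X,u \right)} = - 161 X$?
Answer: $\frac{1}{427556} \approx 2.3389 \cdot 10^{-6}$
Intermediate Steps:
$\frac{1}{\left(J{\left(119,228 \right)} - 124199\right) + p} = \frac{1}{\left(\left(-161\right) 119 - 124199\right) + 570914} = \frac{1}{\left(-19159 - 124199\right) + 570914} = \frac{1}{-143358 + 570914} = \frac{1}{427556}$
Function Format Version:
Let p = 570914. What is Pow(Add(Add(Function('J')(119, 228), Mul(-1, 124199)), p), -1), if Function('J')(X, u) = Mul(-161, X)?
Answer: Rational(1, 427556) ≈ 2.3389e-6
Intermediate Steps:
Pow(Add(Add(Function('J')(119, 228), Mul(-1, 124199)), p), -1) = Pow(Add(Add(Mul(-161, 119), Mul(-1, 124199)), 570914), -1) = Pow(Add(Add(-19159, -124199), 570914), -1) = Pow(Add(-143358, 570914), -1) = Pow(427556, -1) = Rational(1, 427556)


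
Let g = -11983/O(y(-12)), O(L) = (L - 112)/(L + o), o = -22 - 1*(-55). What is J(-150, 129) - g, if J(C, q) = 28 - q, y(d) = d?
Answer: -264167/124 ≈ -2130.4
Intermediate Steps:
o = 33 (o = -22 + 55 = 33)
O(L) = (-112 + L)/(33 + L) (O(L) = (L - 112)/(L + 33) = (-112 + L)/(33 + L))
g = 251643/124 (g = -11983*(33 - 12)/(-112 - 12) = -11983/(-124/21) = -11983*(-21/124) = 251643/124 ≈ 2029.4)
J(-150, 129) - g = (28 - 1*129) - 1*251643/124 = (28 - 129) - 251643/124 = -101 - 251643/124 = -264167/124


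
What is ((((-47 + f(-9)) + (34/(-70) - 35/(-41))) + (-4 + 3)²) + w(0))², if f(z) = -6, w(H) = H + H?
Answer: 5489624464/2059225 ≈ 2665.9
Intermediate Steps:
w(H) = 2*H
((((-47 + f(-9)) + (34/(-70) - 35/(-41))) + (-4 + 3)²) + w(0))² = ((((-47 - 6) + (34/(-70) - 35/(-41))) + (-4 + 3)²) + 2*0)² = (((-53 + (34*(-1/70) - 35*(-1/41))) + (-1)²) + 0)² = (((-53 + (-17/35 + 35/41)) + 1) + 0)² = (((-53 + 528/1435) + 1) + 0)² = ((-75527/1435 + 1) + 0)² = (-74092/1435 + 0)² = (-74092/1435)² = 5489624464/2059225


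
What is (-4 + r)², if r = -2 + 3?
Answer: 9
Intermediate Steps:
r = 1
(-4 + r)² = (-4 + 1)² = (-3)² = 9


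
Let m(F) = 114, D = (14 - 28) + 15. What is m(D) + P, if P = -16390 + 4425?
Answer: -11851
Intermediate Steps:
P = -11965
D = 1 (D = -14 + 15 = 1)
m(D) + P = 114 - 11965 = -11851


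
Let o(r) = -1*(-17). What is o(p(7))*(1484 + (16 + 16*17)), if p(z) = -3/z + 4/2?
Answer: 30124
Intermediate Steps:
p(z) = 2 - 3/z (p(z) = -3/z + 4*(½) = -3/z + 2 = 2 - 3/z)
o(r) = 17
o(p(7))*(1484 + (16 + 16*17)) = 17*(1484 + (16 + 16*17)) = 17*(1484 + (16 + 272)) = 17*(1484 + 288) = 17*1772 = 30124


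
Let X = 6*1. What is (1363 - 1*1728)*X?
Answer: -2190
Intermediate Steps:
X = 6
(1363 - 1*1728)*X = (1363 - 1*1728)*6 = (1363 - 1728)*6 = -365*6 = -2190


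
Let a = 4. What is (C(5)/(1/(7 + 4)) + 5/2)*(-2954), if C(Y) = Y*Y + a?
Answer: -949711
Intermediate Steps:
C(Y) = 4 + Y**2 (C(Y) = Y*Y + 4 = Y**2 + 4 = 4 + Y**2)
(C(5)/(1/(7 + 4)) + 5/2)*(-2954) = ((4 + 5**2)/(1/(7 + 4)) + 5/2)*(-2954) = ((4 + 25)/(1/11) + 5*(1/2))*(-2954) = (29/(1/11) + 5/2)*(-2954) = (29*11 + 5/2)*(-2954) = (319 + 5/2)*(-2954) = (643/2)*(-2954) = -949711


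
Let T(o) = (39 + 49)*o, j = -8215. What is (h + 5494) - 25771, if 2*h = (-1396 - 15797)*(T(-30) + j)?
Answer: 186589461/2 ≈ 9.3295e+7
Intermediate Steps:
T(o) = 88*o
h = 186630015/2 (h = ((-1396 - 15797)*(88*(-30) - 8215))/2 = (-17193*(-2640 - 8215))/2 = (-17193*(-10855))/2 = (½)*186630015 = 186630015/2 ≈ 9.3315e+7)
(h + 5494) - 25771 = (186630015/2 + 5494) - 25771 = 186641003/2 - 25771 = 186589461/2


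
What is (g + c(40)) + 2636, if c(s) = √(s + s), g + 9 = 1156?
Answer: 3783 + 4*√5 ≈ 3791.9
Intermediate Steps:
g = 1147 (g = -9 + 1156 = 1147)
c(s) = √2*√s (c(s) = √(2*s) = √2*√s)
(g + c(40)) + 2636 = (1147 + √2*√40) + 2636 = (1147 + √2*(2*√10)) + 2636 = (1147 + 4*√5) + 2636 = 3783 + 4*√5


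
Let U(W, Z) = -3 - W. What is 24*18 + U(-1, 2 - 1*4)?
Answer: 430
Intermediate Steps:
24*18 + U(-1, 2 - 1*4) = 24*18 + (-3 - 1*(-1)) = 432 + (-3 + 1) = 432 - 2 = 430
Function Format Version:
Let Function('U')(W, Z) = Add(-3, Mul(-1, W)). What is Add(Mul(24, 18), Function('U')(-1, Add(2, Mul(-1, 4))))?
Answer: 430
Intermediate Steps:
Add(Mul(24, 18), Function('U')(-1, Add(2, Mul(-1, 4)))) = Add(Mul(24, 18), Add(-3, Mul(-1, -1))) = Add(432, Add(-3, 1)) = Add(432, -2) = 430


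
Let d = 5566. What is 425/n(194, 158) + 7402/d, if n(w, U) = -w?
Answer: -464781/539902 ≈ -0.86086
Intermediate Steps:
425/n(194, 158) + 7402/d = 425/((-1*194)) + 7402/5566 = 425/(-194) + 7402*(1/5566) = 425*(-1/194) + 3701/2783 = -425/194 + 3701/2783 = -464781/539902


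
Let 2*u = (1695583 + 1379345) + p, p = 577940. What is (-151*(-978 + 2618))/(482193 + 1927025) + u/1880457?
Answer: 1967300648566/2265215426313 ≈ 0.86848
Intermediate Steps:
u = 1826434 (u = ((1695583 + 1379345) + 577940)/2 = (3074928 + 577940)/2 = (½)*3652868 = 1826434)
(-151*(-978 + 2618))/(482193 + 1927025) + u/1880457 = (-151*(-978 + 2618))/(482193 + 1927025) + 1826434/1880457 = -151*1640/2409218 + 1826434*(1/1880457) = -247640*1/2409218 + 1826434/1880457 = -123820/1204609 + 1826434/1880457 = 1967300648566/2265215426313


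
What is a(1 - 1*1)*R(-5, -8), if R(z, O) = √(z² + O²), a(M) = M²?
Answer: 0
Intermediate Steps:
R(z, O) = √(O² + z²)
a(1 - 1*1)*R(-5, -8) = (1 - 1*1)²*√((-8)² + (-5)²) = (1 - 1)²*√(64 + 25) = 0²*√89 = 0*√89 = 0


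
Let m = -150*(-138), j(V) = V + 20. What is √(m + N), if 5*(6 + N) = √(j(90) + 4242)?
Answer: √(517350 + 80*√17)/5 ≈ 143.90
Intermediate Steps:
j(V) = 20 + V
N = -6 + 16*√17/5 (N = -6 + √((20 + 90) + 4242)/5 = -6 + √(110 + 4242)/5 = -6 + √4352/5 = -6 + (16*√17)/5 = -6 + 16*√17/5 ≈ 7.1939)
m = 20700
√(m + N) = √(20700 + (-6 + 16*√17/5)) = √(20694 + 16*√17/5)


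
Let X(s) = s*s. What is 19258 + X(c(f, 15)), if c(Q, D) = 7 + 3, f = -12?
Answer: 19358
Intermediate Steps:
c(Q, D) = 10
X(s) = s**2
19258 + X(c(f, 15)) = 19258 + 10**2 = 19258 + 100 = 19358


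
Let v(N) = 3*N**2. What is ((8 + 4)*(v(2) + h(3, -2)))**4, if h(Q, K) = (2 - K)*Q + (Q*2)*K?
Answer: 429981696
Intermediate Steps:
h(Q, K) = Q*(2 - K) + 2*K*Q (h(Q, K) = Q*(2 - K) + (2*Q)*K = Q*(2 - K) + 2*K*Q)
((8 + 4)*(v(2) + h(3, -2)))**4 = ((8 + 4)*(3*2**2 + 3*(2 - 2)))**4 = (12*(3*4 + 3*0))**4 = (12*(12 + 0))**4 = (12*12)**4 = 144**4 = 429981696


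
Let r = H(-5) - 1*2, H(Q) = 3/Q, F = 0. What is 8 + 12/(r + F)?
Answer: 44/13 ≈ 3.3846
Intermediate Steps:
r = -13/5 (r = 3/(-5) - 1*2 = 3*(-⅕) - 2 = -⅗ - 2 = -13/5 ≈ -2.6000)
8 + 12/(r + F) = 8 + 12/(-13/5 + 0) = 8 + 12/(-13/5) = 8 - 5/13*12 = 8 - 60/13 = 44/13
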